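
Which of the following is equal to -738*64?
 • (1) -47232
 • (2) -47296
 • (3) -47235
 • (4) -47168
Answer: 1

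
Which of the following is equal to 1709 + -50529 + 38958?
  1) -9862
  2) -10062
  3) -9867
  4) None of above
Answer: 1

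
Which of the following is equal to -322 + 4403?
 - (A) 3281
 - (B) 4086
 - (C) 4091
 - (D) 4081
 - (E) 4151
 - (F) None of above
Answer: D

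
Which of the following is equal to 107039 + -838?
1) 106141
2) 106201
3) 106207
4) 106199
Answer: 2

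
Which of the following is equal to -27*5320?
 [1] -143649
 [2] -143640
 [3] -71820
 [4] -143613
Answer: 2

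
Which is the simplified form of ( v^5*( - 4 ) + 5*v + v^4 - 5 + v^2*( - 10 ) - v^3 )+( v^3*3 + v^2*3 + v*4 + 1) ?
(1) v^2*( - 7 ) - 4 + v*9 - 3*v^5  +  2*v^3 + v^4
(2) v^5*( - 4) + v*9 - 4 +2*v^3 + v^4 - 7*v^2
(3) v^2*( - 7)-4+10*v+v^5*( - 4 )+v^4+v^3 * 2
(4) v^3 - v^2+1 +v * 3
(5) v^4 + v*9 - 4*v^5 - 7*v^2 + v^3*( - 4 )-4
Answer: 2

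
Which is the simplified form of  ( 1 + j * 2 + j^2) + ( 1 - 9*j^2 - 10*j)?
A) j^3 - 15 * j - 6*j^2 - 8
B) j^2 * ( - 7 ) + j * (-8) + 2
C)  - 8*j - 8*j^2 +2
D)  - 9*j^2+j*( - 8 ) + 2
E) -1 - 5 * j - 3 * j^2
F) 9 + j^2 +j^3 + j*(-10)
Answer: C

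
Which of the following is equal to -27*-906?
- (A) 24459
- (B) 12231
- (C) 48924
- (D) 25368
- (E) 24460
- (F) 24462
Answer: F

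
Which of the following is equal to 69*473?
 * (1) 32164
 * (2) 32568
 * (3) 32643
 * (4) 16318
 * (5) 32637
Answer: 5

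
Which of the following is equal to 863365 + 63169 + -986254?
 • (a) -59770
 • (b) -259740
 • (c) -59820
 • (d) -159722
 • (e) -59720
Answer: e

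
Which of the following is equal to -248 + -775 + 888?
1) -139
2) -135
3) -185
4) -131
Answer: 2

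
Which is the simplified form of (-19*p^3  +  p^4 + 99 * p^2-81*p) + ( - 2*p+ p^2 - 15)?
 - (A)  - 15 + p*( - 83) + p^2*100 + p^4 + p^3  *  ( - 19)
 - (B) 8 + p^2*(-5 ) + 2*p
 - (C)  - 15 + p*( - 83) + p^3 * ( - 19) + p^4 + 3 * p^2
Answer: A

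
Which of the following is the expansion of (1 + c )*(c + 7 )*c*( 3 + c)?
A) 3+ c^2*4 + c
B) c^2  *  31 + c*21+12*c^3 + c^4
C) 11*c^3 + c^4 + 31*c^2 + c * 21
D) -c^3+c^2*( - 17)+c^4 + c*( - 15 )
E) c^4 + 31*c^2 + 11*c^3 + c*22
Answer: C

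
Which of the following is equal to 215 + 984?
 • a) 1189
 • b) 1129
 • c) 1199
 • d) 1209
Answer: c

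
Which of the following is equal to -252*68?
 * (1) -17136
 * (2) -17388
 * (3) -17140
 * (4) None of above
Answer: 1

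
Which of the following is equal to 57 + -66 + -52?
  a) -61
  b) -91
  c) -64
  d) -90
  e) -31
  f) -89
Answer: a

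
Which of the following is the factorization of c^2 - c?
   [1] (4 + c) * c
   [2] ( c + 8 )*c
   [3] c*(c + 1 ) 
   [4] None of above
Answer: 4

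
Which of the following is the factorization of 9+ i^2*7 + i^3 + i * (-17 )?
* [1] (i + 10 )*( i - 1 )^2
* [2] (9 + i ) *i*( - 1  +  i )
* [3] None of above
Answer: 3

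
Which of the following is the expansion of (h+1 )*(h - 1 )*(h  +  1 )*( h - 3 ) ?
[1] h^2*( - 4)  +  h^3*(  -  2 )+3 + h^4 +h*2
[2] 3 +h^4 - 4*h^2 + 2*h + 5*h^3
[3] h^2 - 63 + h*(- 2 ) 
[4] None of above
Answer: 1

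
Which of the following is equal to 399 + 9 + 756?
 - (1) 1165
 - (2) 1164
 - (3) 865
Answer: 2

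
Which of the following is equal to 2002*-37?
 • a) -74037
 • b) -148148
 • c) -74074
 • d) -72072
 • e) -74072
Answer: c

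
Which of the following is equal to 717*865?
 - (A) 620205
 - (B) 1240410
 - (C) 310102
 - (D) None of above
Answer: A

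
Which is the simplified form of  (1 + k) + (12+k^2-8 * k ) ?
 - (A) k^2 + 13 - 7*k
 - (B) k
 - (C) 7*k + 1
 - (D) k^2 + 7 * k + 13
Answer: A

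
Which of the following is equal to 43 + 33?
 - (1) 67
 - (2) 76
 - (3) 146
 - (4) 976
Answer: 2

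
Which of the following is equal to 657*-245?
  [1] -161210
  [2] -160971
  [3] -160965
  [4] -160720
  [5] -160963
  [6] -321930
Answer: 3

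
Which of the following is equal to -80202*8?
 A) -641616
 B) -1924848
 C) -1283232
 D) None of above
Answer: A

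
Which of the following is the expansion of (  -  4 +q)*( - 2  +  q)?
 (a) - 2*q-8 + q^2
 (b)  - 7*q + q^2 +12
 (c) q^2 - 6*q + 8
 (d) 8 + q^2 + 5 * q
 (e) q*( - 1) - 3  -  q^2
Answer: c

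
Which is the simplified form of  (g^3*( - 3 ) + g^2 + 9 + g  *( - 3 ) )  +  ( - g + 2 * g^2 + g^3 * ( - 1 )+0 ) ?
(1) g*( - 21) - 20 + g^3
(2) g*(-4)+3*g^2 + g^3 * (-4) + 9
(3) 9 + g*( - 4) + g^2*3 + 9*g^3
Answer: 2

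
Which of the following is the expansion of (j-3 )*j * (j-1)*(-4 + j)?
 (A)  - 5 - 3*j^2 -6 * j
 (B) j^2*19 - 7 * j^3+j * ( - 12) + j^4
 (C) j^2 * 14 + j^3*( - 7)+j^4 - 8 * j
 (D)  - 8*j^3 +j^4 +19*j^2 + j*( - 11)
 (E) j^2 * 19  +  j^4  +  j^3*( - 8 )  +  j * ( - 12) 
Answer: E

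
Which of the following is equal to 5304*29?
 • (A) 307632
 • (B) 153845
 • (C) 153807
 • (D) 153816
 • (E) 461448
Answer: D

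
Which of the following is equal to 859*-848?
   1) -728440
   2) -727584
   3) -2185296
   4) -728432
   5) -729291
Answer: 4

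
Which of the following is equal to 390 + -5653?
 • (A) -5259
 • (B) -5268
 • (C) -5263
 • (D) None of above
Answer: C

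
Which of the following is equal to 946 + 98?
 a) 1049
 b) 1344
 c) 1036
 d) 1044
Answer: d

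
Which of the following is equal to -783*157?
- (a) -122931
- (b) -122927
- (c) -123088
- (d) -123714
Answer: a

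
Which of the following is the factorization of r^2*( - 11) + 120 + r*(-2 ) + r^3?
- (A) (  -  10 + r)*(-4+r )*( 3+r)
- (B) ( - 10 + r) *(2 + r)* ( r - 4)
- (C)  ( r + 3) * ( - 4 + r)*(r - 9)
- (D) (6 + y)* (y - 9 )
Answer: A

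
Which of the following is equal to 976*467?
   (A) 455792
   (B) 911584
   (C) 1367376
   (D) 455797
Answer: A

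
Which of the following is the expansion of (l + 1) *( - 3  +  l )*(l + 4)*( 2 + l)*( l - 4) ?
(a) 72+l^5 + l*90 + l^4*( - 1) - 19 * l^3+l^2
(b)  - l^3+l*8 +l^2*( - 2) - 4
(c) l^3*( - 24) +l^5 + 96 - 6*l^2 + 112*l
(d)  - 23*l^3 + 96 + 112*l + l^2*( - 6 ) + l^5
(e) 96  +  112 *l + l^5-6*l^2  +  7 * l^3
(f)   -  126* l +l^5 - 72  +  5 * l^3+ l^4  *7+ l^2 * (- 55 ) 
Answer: d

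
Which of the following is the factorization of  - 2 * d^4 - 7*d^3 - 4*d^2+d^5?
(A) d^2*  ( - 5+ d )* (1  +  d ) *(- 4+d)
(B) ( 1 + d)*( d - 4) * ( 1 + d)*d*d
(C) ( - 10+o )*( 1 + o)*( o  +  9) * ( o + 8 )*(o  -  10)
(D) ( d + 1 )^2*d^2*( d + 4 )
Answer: B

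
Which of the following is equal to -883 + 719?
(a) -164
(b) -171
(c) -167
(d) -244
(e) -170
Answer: a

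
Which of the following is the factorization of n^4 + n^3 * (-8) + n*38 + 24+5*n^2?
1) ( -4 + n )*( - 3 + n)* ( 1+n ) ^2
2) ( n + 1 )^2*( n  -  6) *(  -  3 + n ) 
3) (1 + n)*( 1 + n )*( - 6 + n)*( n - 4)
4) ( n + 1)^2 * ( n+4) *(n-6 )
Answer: 3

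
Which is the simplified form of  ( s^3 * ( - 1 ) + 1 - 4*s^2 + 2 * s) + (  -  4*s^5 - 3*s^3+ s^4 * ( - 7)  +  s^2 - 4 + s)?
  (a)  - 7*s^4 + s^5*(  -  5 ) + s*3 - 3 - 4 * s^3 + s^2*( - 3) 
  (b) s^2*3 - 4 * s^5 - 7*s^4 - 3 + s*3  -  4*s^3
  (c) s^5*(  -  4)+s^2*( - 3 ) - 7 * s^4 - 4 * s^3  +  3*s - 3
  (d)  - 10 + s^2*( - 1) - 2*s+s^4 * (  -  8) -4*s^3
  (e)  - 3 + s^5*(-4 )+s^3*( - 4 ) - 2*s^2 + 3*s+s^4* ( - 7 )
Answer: c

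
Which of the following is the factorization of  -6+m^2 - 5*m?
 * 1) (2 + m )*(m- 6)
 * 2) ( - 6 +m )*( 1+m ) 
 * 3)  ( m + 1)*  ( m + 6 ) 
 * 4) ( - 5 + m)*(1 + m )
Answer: 2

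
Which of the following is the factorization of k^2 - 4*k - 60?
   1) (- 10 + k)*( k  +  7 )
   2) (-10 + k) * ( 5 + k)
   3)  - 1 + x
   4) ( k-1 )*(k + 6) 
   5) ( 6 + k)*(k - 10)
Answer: 5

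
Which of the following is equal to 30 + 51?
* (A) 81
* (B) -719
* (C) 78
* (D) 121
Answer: A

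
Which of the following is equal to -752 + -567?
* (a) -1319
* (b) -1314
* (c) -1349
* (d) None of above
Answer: a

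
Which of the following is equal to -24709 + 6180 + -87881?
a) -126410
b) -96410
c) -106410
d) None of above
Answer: c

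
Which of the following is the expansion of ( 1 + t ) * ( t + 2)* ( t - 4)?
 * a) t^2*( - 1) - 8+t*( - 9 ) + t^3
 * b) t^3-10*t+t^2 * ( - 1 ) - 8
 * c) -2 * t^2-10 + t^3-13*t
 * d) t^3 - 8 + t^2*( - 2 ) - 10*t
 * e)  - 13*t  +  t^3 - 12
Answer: b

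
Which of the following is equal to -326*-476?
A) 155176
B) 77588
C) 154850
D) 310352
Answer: A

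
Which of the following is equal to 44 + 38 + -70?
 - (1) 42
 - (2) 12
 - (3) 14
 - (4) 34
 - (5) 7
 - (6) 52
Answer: 2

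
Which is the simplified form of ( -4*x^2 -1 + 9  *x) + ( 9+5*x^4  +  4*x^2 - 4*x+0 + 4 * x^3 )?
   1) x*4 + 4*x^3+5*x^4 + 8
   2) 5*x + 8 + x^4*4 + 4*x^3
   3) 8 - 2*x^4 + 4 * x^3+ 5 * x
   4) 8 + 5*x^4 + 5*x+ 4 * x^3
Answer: 4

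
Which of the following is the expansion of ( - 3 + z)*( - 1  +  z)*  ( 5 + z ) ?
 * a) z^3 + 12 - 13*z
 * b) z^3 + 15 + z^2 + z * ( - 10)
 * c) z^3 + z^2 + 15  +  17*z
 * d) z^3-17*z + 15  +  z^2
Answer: d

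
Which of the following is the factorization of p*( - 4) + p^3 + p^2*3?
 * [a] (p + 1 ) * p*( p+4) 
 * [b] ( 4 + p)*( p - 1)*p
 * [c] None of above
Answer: b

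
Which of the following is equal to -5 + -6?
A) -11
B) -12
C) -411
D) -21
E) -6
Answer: A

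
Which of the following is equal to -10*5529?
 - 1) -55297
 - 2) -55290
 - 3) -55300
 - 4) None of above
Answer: 2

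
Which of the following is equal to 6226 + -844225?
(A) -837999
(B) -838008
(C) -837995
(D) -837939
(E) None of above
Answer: A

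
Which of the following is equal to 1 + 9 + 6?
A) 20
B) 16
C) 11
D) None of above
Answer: B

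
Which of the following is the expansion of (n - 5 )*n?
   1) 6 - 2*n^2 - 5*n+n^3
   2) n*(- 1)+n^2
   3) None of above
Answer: 3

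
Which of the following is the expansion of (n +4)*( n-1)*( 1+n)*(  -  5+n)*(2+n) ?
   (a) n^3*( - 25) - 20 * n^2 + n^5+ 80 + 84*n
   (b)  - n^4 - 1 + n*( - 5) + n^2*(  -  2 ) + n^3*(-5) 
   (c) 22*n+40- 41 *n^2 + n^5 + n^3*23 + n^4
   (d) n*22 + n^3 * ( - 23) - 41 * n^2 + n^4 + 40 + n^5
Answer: d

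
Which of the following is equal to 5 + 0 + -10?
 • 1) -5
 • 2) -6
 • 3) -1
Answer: 1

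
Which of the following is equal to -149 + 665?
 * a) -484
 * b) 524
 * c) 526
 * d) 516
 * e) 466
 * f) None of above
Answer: d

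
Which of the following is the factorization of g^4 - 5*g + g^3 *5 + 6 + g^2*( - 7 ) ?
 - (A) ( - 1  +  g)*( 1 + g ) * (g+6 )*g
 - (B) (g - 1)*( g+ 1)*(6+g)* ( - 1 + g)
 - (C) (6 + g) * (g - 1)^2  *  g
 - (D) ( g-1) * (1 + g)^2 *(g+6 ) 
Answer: B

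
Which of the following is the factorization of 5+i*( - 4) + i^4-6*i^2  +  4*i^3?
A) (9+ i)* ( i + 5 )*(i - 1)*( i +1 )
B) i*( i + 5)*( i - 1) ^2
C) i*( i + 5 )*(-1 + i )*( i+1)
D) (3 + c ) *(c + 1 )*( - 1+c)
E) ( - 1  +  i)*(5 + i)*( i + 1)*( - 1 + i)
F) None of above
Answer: E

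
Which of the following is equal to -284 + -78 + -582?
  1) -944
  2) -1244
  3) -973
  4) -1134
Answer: 1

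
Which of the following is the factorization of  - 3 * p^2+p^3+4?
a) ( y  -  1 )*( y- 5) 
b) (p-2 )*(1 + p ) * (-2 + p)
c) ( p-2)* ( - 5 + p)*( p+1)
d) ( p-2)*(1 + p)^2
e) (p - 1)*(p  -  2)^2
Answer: b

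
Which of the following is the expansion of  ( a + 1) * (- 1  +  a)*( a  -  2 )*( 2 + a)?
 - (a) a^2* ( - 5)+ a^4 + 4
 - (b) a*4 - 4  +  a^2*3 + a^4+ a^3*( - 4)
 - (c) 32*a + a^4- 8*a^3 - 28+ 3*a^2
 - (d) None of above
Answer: a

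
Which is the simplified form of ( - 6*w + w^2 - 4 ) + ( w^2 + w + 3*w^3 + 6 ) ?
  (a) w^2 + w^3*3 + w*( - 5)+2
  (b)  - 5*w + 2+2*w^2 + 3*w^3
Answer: b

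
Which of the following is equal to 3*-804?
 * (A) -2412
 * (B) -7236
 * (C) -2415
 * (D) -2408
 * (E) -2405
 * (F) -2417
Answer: A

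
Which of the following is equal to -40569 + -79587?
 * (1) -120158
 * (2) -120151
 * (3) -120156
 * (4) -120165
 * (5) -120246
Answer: 3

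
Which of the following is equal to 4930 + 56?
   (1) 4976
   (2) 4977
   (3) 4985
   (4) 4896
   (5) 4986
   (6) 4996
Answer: 5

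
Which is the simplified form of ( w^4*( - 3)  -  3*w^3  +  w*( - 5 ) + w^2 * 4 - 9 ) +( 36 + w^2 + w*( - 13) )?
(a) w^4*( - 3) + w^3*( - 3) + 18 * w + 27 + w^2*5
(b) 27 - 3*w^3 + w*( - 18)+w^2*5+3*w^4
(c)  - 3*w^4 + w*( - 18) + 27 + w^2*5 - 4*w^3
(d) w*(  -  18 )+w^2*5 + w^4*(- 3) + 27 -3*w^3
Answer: d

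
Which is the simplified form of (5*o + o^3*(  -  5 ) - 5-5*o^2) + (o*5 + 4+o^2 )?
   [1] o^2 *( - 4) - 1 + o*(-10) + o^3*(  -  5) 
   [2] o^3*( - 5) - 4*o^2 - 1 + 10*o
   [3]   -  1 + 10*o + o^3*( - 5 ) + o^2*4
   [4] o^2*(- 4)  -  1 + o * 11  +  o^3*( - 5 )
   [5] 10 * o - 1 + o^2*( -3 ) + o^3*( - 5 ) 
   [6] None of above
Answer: 2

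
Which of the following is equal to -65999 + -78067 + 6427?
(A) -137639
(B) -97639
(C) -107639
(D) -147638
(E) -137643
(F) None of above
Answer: A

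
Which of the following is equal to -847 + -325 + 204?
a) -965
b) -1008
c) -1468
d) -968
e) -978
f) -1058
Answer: d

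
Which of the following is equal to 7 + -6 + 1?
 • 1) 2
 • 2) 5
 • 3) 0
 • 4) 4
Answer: 1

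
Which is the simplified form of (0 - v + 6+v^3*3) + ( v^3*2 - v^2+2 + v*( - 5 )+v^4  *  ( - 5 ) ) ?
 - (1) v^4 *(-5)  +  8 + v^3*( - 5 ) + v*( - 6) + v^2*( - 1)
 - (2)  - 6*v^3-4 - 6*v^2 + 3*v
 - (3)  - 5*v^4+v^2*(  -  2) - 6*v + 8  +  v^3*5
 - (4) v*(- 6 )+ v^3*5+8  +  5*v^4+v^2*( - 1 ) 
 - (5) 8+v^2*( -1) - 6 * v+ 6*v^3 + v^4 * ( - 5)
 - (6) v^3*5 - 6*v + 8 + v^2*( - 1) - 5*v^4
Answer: 6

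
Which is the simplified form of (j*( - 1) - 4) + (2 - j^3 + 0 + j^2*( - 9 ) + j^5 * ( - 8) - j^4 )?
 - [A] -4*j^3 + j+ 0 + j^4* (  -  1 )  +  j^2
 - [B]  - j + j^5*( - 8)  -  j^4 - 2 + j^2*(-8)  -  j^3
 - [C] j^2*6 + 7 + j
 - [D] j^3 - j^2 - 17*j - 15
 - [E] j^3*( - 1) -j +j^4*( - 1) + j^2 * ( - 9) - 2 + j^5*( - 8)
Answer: E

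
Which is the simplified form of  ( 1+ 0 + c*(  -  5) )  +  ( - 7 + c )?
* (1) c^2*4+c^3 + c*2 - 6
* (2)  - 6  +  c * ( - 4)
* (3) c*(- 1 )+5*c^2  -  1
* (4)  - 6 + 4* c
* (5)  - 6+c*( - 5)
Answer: 2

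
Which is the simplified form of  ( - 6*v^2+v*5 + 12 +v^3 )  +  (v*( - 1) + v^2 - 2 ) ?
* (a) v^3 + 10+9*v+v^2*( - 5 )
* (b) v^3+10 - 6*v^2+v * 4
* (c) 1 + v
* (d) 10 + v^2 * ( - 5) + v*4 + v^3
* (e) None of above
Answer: d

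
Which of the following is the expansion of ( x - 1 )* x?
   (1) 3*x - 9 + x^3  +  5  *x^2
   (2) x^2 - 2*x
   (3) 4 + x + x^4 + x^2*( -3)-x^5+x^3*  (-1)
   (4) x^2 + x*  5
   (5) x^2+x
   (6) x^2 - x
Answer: 6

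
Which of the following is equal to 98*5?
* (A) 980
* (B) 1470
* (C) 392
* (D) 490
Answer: D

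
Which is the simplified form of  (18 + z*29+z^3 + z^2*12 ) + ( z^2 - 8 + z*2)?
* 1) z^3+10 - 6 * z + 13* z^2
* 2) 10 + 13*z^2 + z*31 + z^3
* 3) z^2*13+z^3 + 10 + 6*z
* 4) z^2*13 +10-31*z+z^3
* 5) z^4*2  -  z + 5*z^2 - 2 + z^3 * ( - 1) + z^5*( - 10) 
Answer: 2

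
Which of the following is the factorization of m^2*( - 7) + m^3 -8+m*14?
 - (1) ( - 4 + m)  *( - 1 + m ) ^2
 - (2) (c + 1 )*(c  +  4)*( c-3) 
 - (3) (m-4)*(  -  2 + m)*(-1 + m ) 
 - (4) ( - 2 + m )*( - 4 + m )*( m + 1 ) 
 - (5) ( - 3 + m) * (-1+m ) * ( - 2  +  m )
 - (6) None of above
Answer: 3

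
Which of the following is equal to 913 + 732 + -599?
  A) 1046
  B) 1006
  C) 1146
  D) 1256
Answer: A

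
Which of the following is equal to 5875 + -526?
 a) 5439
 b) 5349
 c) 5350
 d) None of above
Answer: b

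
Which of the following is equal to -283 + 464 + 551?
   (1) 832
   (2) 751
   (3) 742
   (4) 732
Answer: 4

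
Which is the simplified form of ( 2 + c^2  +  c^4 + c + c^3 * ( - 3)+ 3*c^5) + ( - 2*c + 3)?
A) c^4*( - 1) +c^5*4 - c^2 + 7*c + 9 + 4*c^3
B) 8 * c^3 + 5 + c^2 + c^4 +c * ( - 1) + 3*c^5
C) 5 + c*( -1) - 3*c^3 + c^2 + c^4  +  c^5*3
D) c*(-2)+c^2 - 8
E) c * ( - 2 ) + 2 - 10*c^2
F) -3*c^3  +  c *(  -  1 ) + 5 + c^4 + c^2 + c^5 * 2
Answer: C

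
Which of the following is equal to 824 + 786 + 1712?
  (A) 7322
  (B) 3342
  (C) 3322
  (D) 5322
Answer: C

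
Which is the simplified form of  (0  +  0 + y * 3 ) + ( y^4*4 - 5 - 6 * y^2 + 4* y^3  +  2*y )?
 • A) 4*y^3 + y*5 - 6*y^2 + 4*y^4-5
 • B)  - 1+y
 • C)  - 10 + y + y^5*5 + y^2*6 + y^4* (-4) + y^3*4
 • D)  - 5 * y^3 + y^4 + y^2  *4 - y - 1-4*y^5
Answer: A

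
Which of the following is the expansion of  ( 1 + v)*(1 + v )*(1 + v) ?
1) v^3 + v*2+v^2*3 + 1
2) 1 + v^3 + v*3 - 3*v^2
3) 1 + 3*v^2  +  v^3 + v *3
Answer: 3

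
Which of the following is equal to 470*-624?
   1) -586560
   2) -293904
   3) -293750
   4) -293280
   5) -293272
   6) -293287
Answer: 4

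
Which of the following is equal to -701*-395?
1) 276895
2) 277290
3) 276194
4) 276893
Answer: 1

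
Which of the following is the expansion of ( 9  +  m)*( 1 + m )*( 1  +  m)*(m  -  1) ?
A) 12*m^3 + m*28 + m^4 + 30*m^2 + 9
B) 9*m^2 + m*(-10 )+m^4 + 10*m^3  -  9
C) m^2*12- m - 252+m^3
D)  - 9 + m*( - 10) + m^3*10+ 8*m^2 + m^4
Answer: D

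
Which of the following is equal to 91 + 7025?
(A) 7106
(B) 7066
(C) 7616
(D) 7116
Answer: D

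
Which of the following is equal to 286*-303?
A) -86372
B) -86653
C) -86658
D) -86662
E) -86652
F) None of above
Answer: C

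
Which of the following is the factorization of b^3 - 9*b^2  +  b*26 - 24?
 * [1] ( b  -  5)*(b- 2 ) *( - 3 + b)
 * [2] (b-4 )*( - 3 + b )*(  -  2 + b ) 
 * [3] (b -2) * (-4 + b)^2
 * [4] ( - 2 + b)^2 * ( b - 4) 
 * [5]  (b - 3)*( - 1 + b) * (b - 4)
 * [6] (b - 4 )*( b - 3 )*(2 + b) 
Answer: 2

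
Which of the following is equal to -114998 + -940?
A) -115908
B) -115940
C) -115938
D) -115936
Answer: C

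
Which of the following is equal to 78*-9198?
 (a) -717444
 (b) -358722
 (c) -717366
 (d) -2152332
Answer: a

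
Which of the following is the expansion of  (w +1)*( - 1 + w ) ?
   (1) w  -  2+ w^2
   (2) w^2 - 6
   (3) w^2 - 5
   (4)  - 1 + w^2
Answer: 4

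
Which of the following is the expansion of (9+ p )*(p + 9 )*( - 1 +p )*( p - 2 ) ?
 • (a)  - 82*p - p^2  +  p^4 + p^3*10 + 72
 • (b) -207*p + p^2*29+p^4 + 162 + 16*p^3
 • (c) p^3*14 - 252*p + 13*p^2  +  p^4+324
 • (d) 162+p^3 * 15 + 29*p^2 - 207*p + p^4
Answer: d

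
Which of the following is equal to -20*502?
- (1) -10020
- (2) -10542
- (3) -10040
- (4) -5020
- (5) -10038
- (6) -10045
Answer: 3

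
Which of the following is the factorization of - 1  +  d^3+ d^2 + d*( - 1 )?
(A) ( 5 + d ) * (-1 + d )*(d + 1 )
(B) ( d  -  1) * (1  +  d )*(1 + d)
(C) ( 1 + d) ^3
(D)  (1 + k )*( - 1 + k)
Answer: B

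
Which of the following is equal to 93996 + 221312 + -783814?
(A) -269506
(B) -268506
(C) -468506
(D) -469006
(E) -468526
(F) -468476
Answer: C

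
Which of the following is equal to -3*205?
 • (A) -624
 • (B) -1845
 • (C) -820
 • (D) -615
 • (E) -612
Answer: D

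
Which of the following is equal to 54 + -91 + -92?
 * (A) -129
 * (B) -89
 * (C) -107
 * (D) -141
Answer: A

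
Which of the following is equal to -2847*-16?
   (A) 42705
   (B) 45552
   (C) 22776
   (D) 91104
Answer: B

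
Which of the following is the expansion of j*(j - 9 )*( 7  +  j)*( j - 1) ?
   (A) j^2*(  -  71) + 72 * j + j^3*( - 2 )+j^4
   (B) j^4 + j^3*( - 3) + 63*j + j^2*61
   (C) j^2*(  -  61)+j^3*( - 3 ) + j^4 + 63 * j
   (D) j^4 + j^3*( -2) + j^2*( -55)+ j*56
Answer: C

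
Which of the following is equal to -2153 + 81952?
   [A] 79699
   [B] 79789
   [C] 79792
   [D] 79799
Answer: D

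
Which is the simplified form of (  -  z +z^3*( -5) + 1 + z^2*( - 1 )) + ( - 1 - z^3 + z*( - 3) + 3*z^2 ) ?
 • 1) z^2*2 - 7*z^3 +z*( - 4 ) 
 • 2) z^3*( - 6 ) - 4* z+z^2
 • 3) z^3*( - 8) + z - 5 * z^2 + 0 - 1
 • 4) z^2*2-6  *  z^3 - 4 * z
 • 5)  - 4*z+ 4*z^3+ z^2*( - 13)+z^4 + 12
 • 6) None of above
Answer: 4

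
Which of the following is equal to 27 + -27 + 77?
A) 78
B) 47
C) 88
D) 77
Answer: D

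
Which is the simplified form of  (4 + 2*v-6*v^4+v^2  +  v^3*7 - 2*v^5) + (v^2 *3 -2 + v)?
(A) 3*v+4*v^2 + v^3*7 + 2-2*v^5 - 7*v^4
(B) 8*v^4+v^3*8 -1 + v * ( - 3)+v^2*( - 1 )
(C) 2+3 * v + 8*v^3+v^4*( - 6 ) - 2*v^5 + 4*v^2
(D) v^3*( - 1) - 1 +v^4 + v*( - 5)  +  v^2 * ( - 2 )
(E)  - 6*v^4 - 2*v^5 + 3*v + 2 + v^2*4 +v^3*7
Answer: E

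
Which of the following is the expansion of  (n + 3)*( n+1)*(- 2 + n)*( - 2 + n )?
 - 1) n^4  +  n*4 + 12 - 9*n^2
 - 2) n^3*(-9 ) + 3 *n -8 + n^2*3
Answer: 1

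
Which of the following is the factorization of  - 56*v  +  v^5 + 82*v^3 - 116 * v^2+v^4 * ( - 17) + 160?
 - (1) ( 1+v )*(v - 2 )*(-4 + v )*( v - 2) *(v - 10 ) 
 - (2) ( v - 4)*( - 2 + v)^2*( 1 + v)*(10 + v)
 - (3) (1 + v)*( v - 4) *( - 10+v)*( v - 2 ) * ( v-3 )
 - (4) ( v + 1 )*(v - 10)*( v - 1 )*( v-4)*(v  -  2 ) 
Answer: 1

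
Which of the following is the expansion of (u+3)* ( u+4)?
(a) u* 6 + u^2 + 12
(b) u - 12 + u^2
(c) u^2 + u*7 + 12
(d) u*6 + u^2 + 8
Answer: c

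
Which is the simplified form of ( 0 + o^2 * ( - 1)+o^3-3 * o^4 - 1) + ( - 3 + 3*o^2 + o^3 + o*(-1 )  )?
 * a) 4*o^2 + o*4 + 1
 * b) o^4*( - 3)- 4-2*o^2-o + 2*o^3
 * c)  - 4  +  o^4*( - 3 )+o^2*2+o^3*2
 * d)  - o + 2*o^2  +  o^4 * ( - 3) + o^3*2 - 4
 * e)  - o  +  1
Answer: d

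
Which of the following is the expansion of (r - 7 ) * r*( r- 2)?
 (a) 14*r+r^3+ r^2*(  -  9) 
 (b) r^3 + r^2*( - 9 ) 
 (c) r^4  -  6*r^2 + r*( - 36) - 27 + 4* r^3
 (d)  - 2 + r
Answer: a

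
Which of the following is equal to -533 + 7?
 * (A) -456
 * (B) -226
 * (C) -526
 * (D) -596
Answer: C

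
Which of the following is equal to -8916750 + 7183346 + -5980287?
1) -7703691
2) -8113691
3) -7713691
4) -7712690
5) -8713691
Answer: 3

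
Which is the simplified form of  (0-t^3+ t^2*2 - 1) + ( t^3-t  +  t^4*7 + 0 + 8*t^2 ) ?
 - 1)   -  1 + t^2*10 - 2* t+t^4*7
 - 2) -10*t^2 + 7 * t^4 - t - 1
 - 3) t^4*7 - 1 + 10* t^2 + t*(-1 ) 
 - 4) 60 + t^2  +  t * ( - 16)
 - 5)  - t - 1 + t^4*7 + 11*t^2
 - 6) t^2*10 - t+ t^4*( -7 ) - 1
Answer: 3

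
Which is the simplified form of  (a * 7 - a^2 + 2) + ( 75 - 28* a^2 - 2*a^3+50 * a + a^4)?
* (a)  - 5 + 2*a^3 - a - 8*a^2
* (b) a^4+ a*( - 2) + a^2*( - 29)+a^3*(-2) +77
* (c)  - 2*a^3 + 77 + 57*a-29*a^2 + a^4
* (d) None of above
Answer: c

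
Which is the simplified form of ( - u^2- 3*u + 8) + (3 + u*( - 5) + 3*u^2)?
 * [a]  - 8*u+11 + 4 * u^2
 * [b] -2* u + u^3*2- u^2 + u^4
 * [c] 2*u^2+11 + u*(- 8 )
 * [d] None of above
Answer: c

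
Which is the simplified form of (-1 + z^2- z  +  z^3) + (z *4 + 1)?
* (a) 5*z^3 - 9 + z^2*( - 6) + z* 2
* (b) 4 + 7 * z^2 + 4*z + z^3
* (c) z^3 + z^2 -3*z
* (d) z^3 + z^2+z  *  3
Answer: d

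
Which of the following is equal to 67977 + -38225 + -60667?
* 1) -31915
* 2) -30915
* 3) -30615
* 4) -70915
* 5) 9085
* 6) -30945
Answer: 2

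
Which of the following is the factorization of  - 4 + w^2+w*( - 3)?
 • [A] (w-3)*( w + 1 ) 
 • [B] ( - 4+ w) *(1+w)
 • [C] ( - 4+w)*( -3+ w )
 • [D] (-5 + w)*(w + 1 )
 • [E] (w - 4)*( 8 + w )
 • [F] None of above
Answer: B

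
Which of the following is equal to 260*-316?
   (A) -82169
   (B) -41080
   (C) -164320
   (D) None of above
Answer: D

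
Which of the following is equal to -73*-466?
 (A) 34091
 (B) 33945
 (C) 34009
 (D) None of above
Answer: D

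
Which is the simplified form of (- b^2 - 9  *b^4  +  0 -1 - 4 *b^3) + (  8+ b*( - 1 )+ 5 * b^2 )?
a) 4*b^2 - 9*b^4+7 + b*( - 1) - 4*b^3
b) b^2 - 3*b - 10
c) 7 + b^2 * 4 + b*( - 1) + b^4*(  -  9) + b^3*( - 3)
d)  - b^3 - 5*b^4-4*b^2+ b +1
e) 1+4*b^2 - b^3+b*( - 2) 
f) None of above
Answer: a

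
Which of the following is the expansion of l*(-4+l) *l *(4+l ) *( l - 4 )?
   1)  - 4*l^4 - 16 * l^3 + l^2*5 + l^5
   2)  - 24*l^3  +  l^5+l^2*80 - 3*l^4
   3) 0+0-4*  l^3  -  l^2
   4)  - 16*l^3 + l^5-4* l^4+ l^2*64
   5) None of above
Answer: 4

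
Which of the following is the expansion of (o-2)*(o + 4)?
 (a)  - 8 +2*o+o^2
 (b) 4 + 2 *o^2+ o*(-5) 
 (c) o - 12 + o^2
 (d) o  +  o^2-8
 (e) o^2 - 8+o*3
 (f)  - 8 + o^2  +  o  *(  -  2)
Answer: a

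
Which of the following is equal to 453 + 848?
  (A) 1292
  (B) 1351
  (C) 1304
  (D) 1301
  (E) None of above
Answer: D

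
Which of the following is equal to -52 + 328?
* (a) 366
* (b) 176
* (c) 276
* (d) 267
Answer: c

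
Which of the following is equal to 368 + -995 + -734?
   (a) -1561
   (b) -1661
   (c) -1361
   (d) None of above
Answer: c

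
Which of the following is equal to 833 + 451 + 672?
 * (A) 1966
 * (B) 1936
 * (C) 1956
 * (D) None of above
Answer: C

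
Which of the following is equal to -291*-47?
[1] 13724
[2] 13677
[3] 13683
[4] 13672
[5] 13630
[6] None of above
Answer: 2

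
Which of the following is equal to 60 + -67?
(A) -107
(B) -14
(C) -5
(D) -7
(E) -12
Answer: D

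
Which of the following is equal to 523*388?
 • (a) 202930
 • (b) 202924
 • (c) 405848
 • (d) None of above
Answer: b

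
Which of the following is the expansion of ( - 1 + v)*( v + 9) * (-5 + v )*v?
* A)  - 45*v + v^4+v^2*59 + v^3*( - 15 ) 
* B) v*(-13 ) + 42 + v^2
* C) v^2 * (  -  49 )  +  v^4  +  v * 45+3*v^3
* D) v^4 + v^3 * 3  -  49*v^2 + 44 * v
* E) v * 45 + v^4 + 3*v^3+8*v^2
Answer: C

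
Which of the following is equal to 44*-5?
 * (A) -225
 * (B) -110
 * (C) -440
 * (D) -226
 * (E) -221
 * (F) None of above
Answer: F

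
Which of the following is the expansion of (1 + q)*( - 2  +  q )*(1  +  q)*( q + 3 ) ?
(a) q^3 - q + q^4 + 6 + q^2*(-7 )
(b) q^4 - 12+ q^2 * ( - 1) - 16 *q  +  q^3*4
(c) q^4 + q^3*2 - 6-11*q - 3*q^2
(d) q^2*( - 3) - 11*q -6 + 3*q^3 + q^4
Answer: d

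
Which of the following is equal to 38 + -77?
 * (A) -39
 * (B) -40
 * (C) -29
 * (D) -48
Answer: A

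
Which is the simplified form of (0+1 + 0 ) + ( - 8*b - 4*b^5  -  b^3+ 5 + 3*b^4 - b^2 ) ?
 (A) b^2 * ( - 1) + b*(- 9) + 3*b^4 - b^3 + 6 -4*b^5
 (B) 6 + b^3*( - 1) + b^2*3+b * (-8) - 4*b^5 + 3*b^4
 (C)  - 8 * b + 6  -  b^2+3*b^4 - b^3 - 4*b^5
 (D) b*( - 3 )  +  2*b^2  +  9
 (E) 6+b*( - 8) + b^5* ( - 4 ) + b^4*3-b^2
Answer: C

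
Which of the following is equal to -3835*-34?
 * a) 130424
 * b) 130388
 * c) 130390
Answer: c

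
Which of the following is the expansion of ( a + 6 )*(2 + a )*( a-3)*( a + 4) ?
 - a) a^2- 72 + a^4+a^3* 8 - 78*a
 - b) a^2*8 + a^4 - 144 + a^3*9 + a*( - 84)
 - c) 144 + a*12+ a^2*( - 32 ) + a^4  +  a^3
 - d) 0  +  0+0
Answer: b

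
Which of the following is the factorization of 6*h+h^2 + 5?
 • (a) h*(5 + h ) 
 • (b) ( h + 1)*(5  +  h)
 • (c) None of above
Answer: b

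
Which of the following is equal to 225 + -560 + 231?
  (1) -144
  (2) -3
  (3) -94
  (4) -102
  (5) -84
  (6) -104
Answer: 6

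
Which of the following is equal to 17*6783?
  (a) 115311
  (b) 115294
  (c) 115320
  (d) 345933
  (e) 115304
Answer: a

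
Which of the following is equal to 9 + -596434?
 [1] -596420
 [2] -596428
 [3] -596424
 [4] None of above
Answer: 4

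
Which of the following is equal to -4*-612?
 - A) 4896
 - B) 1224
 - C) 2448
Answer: C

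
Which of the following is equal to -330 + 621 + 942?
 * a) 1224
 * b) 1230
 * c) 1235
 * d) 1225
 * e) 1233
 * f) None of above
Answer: e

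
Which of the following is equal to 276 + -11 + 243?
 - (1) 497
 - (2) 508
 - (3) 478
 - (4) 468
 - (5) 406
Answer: 2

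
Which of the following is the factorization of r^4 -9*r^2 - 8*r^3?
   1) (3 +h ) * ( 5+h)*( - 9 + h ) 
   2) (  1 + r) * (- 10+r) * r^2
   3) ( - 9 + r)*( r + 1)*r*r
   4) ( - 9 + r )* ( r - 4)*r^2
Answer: 3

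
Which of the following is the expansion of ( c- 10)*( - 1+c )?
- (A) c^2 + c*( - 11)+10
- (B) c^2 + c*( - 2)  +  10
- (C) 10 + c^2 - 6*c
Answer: A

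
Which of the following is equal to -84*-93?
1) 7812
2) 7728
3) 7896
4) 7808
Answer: 1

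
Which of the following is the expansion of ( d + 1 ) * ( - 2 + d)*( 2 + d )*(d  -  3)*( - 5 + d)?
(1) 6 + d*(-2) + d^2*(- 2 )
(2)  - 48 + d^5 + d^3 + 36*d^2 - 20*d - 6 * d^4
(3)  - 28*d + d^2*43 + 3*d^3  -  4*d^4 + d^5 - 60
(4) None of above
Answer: 4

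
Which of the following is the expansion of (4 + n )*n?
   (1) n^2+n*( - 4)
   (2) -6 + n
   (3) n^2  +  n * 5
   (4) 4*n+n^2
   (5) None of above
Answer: 4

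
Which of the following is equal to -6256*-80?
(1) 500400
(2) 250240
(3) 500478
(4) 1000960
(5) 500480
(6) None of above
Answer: 5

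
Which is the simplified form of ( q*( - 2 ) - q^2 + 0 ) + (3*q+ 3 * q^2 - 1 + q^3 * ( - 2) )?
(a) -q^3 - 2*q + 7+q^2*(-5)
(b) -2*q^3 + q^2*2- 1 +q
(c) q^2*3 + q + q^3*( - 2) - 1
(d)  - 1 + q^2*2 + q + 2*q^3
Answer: b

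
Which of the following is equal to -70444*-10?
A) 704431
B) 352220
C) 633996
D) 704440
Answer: D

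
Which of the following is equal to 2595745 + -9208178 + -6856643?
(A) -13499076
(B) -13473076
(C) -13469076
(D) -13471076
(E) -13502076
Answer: C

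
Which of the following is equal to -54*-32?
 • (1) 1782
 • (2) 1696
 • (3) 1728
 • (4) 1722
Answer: 3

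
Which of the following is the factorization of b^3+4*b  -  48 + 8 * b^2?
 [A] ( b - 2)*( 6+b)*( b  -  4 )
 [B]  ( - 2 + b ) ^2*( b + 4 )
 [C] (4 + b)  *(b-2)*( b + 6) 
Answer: C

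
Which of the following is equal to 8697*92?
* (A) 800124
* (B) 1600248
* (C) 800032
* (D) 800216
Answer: A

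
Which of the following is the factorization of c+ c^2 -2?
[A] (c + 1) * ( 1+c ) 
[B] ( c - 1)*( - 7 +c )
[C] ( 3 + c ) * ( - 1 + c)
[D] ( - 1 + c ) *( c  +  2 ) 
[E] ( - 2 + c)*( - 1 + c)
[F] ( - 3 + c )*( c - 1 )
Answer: D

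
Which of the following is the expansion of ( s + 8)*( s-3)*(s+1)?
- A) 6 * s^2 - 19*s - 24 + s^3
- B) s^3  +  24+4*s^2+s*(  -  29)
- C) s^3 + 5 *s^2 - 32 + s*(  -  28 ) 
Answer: A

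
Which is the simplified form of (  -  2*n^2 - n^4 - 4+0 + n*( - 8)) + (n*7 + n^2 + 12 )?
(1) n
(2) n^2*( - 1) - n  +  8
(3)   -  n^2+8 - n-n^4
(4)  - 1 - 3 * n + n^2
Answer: 3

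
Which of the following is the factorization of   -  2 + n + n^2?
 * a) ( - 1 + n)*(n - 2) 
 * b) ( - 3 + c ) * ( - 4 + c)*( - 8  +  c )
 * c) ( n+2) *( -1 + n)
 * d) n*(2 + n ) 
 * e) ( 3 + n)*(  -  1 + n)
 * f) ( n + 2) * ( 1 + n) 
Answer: c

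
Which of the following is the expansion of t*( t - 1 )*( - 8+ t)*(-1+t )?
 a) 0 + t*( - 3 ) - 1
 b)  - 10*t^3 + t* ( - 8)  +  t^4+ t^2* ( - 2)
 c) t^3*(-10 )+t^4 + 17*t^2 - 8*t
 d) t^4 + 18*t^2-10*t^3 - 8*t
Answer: c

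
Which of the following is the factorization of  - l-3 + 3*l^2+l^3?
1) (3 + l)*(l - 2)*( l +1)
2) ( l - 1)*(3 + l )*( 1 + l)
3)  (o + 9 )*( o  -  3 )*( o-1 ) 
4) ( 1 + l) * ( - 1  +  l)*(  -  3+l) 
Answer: 2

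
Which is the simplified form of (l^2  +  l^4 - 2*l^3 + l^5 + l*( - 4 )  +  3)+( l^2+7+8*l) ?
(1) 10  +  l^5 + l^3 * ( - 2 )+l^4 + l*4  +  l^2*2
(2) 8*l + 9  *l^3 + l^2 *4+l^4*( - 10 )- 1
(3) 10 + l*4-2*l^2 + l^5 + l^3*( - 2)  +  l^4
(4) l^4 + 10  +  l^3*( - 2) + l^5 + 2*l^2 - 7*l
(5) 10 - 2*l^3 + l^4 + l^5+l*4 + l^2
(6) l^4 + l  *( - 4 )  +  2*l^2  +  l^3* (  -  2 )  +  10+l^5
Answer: 1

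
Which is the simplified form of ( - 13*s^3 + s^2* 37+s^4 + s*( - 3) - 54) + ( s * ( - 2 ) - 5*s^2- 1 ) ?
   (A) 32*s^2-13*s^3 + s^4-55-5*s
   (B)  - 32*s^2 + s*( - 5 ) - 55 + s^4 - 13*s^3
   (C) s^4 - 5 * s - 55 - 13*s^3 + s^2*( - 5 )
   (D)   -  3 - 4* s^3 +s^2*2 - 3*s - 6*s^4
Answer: A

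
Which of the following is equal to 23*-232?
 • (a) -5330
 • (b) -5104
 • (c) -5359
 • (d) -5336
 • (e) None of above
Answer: d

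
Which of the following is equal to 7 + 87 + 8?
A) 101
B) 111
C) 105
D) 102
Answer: D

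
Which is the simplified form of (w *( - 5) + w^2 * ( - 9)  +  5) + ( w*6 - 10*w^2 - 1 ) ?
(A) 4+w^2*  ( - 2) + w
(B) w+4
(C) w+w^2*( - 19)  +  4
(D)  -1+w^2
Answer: C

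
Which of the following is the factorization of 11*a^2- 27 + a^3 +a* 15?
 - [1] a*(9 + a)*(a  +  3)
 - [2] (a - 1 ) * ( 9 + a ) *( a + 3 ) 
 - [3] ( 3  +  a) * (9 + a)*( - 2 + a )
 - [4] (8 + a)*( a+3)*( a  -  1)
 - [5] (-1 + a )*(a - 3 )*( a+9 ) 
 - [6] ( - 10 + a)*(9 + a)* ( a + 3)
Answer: 2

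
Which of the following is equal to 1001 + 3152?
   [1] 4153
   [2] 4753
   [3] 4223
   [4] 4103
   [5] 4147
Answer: 1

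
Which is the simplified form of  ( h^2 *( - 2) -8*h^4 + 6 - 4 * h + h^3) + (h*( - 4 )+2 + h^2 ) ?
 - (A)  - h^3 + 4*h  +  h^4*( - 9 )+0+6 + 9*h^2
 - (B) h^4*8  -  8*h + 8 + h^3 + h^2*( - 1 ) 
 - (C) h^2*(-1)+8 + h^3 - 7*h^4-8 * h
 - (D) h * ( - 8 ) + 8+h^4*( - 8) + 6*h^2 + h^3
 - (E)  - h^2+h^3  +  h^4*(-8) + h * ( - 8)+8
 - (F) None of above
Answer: E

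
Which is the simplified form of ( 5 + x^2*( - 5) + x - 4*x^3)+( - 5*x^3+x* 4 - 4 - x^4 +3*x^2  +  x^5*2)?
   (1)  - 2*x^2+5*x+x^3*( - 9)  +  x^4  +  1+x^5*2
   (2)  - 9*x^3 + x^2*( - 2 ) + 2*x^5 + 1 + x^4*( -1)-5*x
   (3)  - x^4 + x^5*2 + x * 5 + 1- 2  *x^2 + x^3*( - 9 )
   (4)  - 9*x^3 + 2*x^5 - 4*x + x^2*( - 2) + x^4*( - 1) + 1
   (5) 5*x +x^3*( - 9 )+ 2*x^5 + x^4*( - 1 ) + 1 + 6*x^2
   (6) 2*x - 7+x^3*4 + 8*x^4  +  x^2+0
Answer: 3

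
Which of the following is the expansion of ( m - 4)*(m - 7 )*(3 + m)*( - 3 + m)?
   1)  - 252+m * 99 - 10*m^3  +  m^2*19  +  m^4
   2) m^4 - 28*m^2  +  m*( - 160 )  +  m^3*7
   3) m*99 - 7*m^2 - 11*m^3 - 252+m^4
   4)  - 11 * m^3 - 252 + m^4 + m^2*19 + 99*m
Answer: 4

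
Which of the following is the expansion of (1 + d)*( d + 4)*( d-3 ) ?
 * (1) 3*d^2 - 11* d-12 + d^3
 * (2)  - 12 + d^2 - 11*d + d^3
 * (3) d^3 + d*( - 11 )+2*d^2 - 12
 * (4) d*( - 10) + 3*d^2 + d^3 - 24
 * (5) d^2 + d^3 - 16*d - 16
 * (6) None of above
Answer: 3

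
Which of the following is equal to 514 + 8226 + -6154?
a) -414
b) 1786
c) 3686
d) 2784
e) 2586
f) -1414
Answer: e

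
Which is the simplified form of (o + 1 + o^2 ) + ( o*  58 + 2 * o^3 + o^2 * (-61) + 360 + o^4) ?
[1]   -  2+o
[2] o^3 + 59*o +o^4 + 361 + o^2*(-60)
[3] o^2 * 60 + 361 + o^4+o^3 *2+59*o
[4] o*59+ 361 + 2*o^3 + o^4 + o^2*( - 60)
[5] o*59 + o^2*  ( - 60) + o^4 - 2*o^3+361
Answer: 4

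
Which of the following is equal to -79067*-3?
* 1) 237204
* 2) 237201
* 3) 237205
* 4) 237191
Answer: 2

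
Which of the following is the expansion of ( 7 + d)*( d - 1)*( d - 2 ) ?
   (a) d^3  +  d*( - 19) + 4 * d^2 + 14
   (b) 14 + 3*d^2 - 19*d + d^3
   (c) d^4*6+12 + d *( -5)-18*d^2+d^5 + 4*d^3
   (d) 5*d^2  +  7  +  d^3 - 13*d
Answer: a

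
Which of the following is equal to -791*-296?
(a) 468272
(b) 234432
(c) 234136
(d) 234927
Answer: c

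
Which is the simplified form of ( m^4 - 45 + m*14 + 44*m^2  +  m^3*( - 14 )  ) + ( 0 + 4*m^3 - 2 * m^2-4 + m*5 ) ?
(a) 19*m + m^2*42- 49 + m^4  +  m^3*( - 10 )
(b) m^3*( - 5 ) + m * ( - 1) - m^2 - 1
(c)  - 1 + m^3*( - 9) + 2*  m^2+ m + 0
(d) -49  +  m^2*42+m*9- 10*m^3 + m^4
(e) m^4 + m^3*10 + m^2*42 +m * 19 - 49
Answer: a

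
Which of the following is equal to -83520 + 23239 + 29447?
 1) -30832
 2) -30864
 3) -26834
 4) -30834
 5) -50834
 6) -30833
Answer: 4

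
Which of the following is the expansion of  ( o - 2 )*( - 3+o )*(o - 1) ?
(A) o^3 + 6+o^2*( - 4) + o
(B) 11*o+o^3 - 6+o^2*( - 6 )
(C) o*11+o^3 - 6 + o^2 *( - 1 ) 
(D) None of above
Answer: B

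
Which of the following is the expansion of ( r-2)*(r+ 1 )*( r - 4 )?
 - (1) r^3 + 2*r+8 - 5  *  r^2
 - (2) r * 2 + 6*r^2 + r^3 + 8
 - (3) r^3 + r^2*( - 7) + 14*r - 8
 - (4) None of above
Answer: 1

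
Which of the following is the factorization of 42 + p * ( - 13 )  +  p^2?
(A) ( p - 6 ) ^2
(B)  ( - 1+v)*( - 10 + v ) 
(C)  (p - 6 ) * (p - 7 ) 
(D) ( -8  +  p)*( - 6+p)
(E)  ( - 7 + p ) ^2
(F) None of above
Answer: C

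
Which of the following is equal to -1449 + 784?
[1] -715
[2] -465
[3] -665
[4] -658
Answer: 3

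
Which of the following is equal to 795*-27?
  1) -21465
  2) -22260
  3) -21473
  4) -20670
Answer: 1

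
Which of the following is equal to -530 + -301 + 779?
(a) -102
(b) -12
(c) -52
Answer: c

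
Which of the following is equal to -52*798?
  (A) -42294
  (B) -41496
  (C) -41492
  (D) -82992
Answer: B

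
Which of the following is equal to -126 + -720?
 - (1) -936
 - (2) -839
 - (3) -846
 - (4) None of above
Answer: 3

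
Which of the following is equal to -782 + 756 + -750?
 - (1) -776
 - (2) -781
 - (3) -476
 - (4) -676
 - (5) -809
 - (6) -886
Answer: 1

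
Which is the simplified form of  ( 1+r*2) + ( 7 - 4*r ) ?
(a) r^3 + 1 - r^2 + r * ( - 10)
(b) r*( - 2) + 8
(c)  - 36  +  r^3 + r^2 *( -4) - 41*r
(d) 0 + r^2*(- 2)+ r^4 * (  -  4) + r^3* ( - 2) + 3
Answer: b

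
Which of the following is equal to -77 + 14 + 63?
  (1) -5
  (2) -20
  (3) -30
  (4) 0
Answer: 4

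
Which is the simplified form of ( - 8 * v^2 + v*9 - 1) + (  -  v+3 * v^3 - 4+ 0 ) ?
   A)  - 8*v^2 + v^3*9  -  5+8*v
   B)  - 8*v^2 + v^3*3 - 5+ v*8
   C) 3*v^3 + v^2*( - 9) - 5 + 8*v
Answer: B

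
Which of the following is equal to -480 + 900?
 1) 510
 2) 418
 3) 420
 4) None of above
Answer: 3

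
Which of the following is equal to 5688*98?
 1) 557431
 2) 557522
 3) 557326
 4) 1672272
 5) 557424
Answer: 5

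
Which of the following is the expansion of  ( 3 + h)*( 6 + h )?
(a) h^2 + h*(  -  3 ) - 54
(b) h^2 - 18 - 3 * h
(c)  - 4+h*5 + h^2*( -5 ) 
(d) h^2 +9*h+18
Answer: d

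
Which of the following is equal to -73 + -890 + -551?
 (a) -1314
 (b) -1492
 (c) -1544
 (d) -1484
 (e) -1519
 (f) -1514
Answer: f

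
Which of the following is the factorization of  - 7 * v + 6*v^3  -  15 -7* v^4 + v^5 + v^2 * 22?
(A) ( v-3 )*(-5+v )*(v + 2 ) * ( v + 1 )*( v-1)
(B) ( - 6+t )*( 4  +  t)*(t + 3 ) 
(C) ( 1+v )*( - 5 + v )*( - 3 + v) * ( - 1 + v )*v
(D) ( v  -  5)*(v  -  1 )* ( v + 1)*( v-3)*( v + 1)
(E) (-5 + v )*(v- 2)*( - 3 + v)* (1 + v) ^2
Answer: D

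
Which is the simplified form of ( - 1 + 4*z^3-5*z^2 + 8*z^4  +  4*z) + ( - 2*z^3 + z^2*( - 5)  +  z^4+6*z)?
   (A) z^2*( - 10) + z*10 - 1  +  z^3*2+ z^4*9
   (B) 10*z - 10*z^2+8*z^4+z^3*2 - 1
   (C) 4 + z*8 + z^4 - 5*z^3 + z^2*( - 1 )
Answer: A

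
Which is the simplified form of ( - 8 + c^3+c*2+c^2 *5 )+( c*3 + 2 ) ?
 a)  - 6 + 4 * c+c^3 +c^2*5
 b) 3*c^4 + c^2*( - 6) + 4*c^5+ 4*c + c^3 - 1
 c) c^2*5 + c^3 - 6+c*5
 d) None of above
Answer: c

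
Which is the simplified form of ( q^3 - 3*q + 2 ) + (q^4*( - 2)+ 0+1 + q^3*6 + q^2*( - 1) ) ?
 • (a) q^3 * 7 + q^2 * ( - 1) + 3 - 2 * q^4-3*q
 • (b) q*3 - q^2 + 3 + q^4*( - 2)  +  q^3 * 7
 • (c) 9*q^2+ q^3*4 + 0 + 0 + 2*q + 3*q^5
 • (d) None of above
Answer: a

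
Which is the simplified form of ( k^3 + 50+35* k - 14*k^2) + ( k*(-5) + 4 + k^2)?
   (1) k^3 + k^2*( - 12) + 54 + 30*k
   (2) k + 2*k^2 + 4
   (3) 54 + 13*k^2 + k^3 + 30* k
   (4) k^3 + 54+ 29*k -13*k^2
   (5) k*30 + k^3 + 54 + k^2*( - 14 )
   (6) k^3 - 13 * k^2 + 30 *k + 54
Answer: 6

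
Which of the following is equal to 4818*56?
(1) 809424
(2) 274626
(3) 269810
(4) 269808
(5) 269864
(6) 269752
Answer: 4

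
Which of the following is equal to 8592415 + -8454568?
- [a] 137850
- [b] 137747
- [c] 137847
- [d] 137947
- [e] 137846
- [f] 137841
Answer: c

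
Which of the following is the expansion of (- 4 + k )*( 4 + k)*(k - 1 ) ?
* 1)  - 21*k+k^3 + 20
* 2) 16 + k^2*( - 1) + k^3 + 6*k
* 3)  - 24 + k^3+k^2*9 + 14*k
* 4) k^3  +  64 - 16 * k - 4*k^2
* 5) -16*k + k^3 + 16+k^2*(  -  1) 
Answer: 5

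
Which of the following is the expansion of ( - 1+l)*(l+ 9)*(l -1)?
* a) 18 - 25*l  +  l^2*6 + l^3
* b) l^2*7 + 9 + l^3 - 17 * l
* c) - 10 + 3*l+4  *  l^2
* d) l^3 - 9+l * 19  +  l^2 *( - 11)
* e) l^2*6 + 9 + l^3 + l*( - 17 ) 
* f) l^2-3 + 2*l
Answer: b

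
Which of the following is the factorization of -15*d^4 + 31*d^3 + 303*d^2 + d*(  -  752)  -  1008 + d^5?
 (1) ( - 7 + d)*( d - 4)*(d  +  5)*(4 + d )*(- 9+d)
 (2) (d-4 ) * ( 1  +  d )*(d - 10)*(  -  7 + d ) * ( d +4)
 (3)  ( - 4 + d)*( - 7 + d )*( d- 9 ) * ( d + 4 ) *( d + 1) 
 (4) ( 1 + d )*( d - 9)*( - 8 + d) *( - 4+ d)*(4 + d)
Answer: 3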